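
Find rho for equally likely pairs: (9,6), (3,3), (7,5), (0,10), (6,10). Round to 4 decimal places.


Cov(X,Y) = -2.4000, Var(X) = 10.0000, Var(Y) = 7.7600
rho = Cov/(sqrt(VarX)*sqrt(VarY)) = -0.2724

-0.2724


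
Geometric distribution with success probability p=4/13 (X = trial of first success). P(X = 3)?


P(X=3) = (1-p)^2 * p = (9/13)^2 * 4/13
= 81/169 * 4/13 = 324/2197

324/2197


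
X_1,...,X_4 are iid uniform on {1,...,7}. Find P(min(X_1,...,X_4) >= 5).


P(min >= 5) = P(all X_i >= 5) = (P(X_1 >= 5))^4
= (3/7)^4 = 81/2401

81/2401


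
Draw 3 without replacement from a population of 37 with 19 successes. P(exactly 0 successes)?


P(X=0) = C(19,0)*C(18,3) / C(37,3)
= 1*816 / 7770
= 816/7770 = 136/1295

136/1295


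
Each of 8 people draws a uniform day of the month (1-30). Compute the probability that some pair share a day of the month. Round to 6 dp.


P(all different) = prod((30-i)/30 for i=0..7) = 0.359686
P(at least one match) = 1 - 0.359686 = 0.640314

0.640314


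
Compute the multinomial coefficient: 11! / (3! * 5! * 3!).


11! = 39916800
Denominator: 3!=6 * 5!=120 * 3!=6
Coefficient = 39916800 / 4320 = 9240

9240


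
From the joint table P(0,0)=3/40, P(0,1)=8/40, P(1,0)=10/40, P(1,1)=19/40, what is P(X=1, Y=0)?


Read from table: P(X=1, Y=0) = 10/40 = 1/4

1/4


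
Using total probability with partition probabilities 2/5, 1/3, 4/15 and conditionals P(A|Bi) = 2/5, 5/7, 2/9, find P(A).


P(A) = P(A|B1)P(B1) + P(A|B2)P(B2) + P(A|B3)P(B3)
= 2/5*2/5 + 5/7*1/3 + 2/9*4/15
= 4/25 + 5/21 + 8/135 = 2161/4725

2161/4725


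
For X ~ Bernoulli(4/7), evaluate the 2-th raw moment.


For Bernoulli: X in {0,1}
E[X^2] = 0^2*(1-4/7) + 1^2*4/7 = 4/7

4/7


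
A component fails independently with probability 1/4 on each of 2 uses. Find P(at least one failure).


P(at least one) = 1 - P(none)
P(none) = (1 - 1/4)^2 = (3/4)^2 = 9/16
P(at least one) = 1 - 9/16 = 7/16

7/16


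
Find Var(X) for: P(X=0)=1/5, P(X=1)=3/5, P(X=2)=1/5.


E[X] = 1, E[X^2] = 7/5
Var(X) = E[X^2] - (E[X])^2 = 7/5 - (1)^2 = 2/5

2/5


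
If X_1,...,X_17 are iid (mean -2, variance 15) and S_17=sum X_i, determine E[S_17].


E[S_n] = n*E[X_1] = 17*-2 = -34

-34


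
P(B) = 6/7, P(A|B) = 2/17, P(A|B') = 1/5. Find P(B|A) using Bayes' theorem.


P(A) = P(A|B)P(B) + P(A|B')P(B') = 2/17*6/7 + 1/5*1/7 = 11/85
P(B|A) = P(A|B)P(B)/P(A) = (12/119)/(11/85) = 60/77

60/77


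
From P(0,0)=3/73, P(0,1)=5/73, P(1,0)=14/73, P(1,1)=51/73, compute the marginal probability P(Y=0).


P(Y=0) = P(0,0)+P(1,0) = 3/73 + 14/73 = 17/73

17/73


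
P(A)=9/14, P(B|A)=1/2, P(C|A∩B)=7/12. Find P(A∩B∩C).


P(A∩B∩C) = P(A) * P(B|A) * P(C|A∩B)
= 9/14 * 1/2 * 7/12
= 9/28 * 7/12 = 3/16

3/16


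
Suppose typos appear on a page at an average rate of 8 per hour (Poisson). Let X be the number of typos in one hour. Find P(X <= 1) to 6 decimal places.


P(X<=1) = e^(-8)*8^0/0! + e^(-8)*8^1/1!
≈ 0.0003354626 + 0.0026837010
= 0.0030191636
≈ 0.003019

0.003019


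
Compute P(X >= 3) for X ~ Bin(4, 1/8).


P(X>=3) = P(X=3) + P(X=4)
= 7/1024 + 1/4096
= 29/4096

29/4096


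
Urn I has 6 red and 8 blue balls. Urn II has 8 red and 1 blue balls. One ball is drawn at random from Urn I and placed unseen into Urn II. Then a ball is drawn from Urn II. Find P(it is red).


P(transfer red) = 6/14 = 3/7; P(transfer blue) = 4/7
If red transferred: Urn II has 9 red of 10, so P(red|red moved) = 9/10
If blue transferred: Urn II has 8 red of 10, so P(red|blue moved) = 4/5
By total probability: P(red) = 3/7*9/10 + 4/7*4/5 = 59/70

59/70


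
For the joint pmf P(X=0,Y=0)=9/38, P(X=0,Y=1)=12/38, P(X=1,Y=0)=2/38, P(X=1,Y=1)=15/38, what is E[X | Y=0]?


P(Y=0) = 11/38
E[X|Y=0] = (0*9 + 1*2)/11 = 2/11

2/11


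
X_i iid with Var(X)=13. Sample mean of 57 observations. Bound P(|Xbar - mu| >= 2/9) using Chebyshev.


Var(Xbar) = Var(X)/n = 13/57
Chebyshev: P(|Xbar-mu| >= 2/9) <= Var(Xbar)/(2/9)^2 = (13/57)/(4/81) = 351/76
Bound exceeds 1, so trivial bound: 1

1


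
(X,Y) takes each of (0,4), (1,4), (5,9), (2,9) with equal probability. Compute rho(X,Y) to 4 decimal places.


Cov(X,Y) = 3.7500, Var(X) = 3.5000, Var(Y) = 6.2500
rho = Cov/(sqrt(VarX)*sqrt(VarY)) = 0.8018

0.8018


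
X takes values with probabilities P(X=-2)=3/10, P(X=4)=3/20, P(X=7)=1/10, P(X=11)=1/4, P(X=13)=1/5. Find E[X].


E[X] = sum(x * P(x))
= -2*3/10 + 4*3/20 + 7*1/10 + 11*1/4 + 13*1/5
= 121/20

121/20


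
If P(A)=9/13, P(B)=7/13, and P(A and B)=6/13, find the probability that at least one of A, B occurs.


P(A∪B) = P(A) + P(B) - P(A∩B)
= 9/13 + 7/13 - 6/13 = 10/13

10/13


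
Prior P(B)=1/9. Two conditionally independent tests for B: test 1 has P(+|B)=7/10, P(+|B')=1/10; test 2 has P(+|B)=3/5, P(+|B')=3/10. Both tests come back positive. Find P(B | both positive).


After test 1: P(+) = 7/10*1/9 + 1/10*8/9 = 1/6
P(B|+) = (7/90)/(1/6) = 7/15
After test 2 (use post1 as new prior): P(+) = 3/5*7/15 + 3/10*8/15 = 11/25
P(B|+,+) = (7/25)/(11/25) = 7/11

7/11


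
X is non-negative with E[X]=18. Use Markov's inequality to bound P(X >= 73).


Markov: P(X >= a) <= E[X]/a
P(X >= 73) <= 18/73

18/73


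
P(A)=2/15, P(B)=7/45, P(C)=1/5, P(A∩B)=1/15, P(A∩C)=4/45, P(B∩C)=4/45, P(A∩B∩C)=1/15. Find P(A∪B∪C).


P(A∪B∪C) = P(A)+P(B)+P(C) - P(AB)-P(AC)-P(BC) + P(ABC)
= 2/15+7/45+1/5 - 1/15-4/45-4/45 + 1/15
= 14/45

14/45


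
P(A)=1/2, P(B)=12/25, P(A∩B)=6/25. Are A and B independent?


P(A)*P(B) = 1/2*12/25 = 6/25
P(A∩B) = 6/25, which equals P(A)P(B), so independent

Yes, A and B are independent


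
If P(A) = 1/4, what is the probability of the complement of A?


P(A') = 1 - P(A) = 1 - 1/4 = 3/4

3/4


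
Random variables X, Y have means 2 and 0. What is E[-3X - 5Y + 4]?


E[-3X - 5Y + 4] = -3*E[X] - 5*E[Y] + 4
= (-3)*(2) + (-5)*(0) + (4)
= -6 + 0 + 4 = -2

-2


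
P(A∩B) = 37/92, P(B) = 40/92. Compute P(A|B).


P(A|B) = P(A∩B)/P(B) = (37/92)/(40/92) = 37/40

37/40


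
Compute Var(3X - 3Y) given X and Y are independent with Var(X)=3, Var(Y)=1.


Independence => Cov(X,Y)=0
Var(3X - 3Y) = 3^2*Var(X) + (-3)^2*Var(Y)
= 9*3 + 9*1 = 36

36


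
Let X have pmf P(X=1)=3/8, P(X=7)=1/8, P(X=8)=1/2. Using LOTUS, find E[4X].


E[4X] = sum(g(x)*P(x))
= 4*3/8 + 28*1/8 + 32*1/2
= 21

21


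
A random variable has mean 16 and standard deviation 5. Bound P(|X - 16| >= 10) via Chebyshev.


k = 10/5 = 2
Chebyshev: P(|X-mu| >= k*sigma) <= 1/k^2 = 1/2^2 = 1/4

1/4


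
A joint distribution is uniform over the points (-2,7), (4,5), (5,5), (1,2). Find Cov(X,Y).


E[X]=2, E[Y]=19/4, E[XY]=33/4
Cov(X,Y) = E[XY] - E[X]E[Y] = 33/4 - 2*19/4 = -5/4

-5/4


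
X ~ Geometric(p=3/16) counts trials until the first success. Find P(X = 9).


P(X=9) = (1-p)^8 * p = (13/16)^8 * 3/16
= 815730721/4294967296 * 3/16 = 2447192163/68719476736

2447192163/68719476736


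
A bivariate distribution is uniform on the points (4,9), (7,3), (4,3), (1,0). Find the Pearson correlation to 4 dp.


Cov(X,Y) = 2.2500, Var(X) = 4.5000, Var(Y) = 10.6875
rho = Cov/(sqrt(VarX)*sqrt(VarY)) = 0.3244

0.3244


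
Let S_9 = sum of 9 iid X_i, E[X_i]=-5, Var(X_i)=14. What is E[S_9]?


E[S_n] = n*E[X_1] = 9*-5 = -45

-45


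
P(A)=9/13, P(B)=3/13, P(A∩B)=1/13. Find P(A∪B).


P(A∪B) = P(A) + P(B) - P(A∩B)
= 9/13 + 3/13 - 1/13 = 11/13

11/13


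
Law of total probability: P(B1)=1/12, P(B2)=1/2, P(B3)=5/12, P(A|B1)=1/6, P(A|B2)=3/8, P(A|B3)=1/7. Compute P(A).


P(A) = P(A|B1)P(B1) + P(A|B2)P(B2) + P(A|B3)P(B3)
= 1/6*1/12 + 3/8*1/2 + 1/7*5/12
= 1/72 + 3/16 + 5/84 = 263/1008

263/1008


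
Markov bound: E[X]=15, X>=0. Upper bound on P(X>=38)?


Markov: P(X >= a) <= E[X]/a
P(X >= 38) <= 15/38

15/38


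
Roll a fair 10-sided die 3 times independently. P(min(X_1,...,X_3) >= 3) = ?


P(min >= 3) = P(all X_i >= 3) = (P(X_1 >= 3))^3
= (8/10)^3 = (4/5)^3 = 64/125

64/125


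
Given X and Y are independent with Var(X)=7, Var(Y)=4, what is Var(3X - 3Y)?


Independence => Cov(X,Y)=0
Var(3X - 3Y) = 3^2*Var(X) + (-3)^2*Var(Y)
= 9*7 + 9*4 = 99

99


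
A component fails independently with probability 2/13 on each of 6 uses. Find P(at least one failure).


P(at least one) = 1 - P(none)
P(none) = (1 - 2/13)^6 = (11/13)^6 = 1771561/4826809
P(at least one) = 1 - 1771561/4826809 = 3055248/4826809

3055248/4826809


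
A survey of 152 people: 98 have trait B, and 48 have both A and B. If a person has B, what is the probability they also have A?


P(A|B) = P(A∩B)/P(B) = (48/152)/(98/152) = 48/98 = 24/49

24/49


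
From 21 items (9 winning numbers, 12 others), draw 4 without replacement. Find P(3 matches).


P(X=3) = C(9,3)*C(12,1) / C(21,4)
= 84*12 / 5985
= 1008/5985 = 16/95

16/95


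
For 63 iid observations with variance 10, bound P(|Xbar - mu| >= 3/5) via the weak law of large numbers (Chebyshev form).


Var(Xbar) = Var(X)/n = 10/63
Chebyshev: P(|Xbar-mu| >= 3/5) <= Var(Xbar)/(3/5)^2 = (10/63)/(9/25) = 250/567

250/567


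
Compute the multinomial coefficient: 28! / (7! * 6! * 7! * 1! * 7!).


28! = 304888344611713860501504000000
Denominator: 7!=5040 * 6!=720 * 7!=5040 * 1!=1 * 7!=5040
Coefficient = 304888344611713860501504000000 / 92177326080000 = 3307628432908800

3307628432908800


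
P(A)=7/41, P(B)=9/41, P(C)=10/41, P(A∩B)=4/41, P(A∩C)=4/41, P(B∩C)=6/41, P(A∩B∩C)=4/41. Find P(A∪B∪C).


P(A∪B∪C) = P(A)+P(B)+P(C) - P(AB)-P(AC)-P(BC) + P(ABC)
= 7/41+9/41+10/41 - 4/41-4/41-6/41 + 4/41
= 16/41

16/41


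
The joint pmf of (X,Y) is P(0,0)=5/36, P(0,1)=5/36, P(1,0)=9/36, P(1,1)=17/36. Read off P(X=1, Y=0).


Read from table: P(X=1, Y=0) = 9/36 = 1/4

1/4


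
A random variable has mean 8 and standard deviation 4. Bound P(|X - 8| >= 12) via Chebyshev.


k = 12/4 = 3
Chebyshev: P(|X-mu| >= k*sigma) <= 1/k^2 = 1/3^2 = 1/9

1/9


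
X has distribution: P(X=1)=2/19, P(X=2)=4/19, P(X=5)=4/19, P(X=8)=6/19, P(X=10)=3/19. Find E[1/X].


E[1/X] = sum(g(x)*P(x))
= 1*2/19 + 1/2*4/19 + 1/5*4/19 + 1/8*6/19 + 1/10*3/19
= 117/380

117/380


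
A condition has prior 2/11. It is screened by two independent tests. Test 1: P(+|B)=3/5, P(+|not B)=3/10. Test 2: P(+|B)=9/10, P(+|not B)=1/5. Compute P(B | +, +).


After test 1: P(+) = 3/5*2/11 + 3/10*9/11 = 39/110
P(B|+) = (6/55)/(39/110) = 4/13
After test 2 (use post1 as new prior): P(+) = 9/10*4/13 + 1/5*9/13 = 27/65
P(B|+,+) = (18/65)/(27/65) = 2/3

2/3


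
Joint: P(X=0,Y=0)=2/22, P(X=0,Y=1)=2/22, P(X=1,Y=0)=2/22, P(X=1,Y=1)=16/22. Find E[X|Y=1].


P(Y=1) = 18/22
E[X|Y=1] = (0*2 + 1*16)/18 = 16/18 = 8/9

8/9


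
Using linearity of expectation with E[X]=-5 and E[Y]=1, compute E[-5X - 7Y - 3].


E[-5X - 7Y - 3] = -5*E[X] - 7*E[Y] - 3
= (-5)*(-5) + (-7)*(1) + (-3)
= 25 - 7 - 3 = 15

15


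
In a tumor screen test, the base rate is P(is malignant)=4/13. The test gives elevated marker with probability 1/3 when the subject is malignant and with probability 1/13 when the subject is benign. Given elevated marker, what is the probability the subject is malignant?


P(A) = P(A|B)P(B) + P(A|B')P(B') = 1/3*4/13 + 1/13*9/13 = 79/507
P(B|A) = P(A|B)P(B)/P(A) = (4/39)/(79/507) = 52/79

52/79


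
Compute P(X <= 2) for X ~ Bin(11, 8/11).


P(X<=2) = P(X=0) + P(X=1) + P(X=2)
= 177147/285311670611 + 472392/25937424601 + 6298560/25937424601
= 74657619/285311670611

74657619/285311670611


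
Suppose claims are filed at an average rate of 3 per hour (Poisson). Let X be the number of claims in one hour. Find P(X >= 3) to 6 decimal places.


P(X>=3) = 1 - P(X<=2) = 1 - (e^(-3)*3^0/0! + e^(-3)*3^1/1! + e^(-3)*3^2/2!)
≈ 1 - (0.0497870684 + 0.1493612051 + 0.2240418077)
= 1 - 0.4231900812 = 0.5768099188
≈ 0.576810

0.576810


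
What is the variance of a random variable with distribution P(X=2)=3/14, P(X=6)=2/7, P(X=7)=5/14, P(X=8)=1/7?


E[X] = 81/14, E[X^2] = 529/14
Var(X) = E[X^2] - (E[X])^2 = 529/14 - (81/14)^2 = 845/196

845/196


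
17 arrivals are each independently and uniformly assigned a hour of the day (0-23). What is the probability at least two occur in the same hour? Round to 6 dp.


P(all different) = prod((24-i)/24 for i=0..16) = 0.000423
P(at least one match) = 1 - 0.000423 = 0.999577

0.999577


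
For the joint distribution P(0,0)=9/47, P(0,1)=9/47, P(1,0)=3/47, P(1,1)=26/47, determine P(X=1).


P(X=1) = P(1,0)+P(1,1) = 3/47 + 26/47 = 29/47

29/47


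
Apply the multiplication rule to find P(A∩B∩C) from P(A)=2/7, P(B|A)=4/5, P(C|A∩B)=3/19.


P(A∩B∩C) = P(A) * P(B|A) * P(C|A∩B)
= 2/7 * 4/5 * 3/19
= 8/35 * 3/19 = 24/665

24/665


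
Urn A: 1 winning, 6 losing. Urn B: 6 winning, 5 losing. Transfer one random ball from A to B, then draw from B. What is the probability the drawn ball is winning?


P(transfer winning) = 1/7; P(transfer losing) = 6/7
If winning transferred: Urn II has 7 winning of 12, so P(winning|winning moved) = 7/12
If losing transferred: Urn II has 6 winning of 12, so P(winning|losing moved) = 1/2
By total probability: P(winning) = 1/7*7/12 + 6/7*1/2 = 43/84

43/84


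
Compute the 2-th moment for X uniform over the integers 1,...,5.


E[X^2] = (1/5) * sum(x^2 for x=1..5)
= 55/5 = 11

11


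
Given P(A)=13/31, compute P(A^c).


P(A') = 1 - P(A) = 1 - 13/31 = 18/31

18/31


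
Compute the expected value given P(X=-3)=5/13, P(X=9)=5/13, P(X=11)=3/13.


E[X] = sum(x * P(x))
= -3*5/13 + 9*5/13 + 11*3/13
= 63/13

63/13


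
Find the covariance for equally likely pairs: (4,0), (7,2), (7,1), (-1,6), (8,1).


E[X]=5, E[Y]=2, E[XY]=23/5
Cov(X,Y) = E[XY] - E[X]E[Y] = 23/5 - 5*2 = -27/5

-27/5


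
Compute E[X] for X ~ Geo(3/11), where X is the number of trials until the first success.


For geometric (trials until first success), E[X] = 1/p = 1/(3/11) = 11/3

11/3


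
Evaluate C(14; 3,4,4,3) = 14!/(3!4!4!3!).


14! = 87178291200
Denominator: 3!=6 * 4!=24 * 4!=24 * 3!=6
Coefficient = 87178291200 / 20736 = 4204200

4204200


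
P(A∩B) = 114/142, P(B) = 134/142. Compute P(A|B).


P(A|B) = P(A∩B)/P(B) = (114/142)/(134/142) = 114/134 = 57/67

57/67


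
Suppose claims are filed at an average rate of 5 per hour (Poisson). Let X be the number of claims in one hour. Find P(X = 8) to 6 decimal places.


P(X=8) = e^(-5) * 5^8 / 8!
≈ 0.006737946999 * 390625 / 40320
≈ 0.065278

0.065278


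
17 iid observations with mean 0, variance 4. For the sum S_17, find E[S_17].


E[S_n] = n*E[X_1] = 17*0 = 0

0


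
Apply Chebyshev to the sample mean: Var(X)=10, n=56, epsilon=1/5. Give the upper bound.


Var(Xbar) = Var(X)/n = 10/56
Chebyshev: P(|Xbar-mu| >= 1/5) <= Var(Xbar)/(1/5)^2 = (5/28)/(1/25) = 125/28
Bound exceeds 1, so trivial bound: 1

1


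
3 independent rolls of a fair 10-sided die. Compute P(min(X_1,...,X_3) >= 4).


P(min >= 4) = P(all X_i >= 4) = (P(X_1 >= 4))^3
= (7/10)^3 = 343/1000

343/1000


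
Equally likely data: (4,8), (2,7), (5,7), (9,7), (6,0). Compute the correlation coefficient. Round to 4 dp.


Cov(X,Y) = -1.3600, Var(X) = 5.3600, Var(Y) = 8.5600
rho = Cov/(sqrt(VarX)*sqrt(VarY)) = -0.2008

-0.2008


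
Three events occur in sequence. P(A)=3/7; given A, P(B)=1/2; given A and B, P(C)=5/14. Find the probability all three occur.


P(A∩B∩C) = P(A) * P(B|A) * P(C|A∩B)
= 3/7 * 1/2 * 5/14
= 3/14 * 5/14 = 15/196

15/196


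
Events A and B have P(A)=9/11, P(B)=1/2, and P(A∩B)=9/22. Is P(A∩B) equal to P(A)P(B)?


P(A)*P(B) = 9/11*1/2 = 9/22
P(A∩B) = 9/22, which equals P(A)P(B), so independent

Yes, A and B are independent


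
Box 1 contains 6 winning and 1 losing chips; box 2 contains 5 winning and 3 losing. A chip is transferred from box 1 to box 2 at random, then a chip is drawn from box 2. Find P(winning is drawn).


P(transfer winning) = 6/7; P(transfer losing) = 1/7
If winning transferred: Urn II has 6 winning of 9, so P(winning|winning moved) = 2/3
If losing transferred: Urn II has 5 winning of 9, so P(winning|losing moved) = 5/9
By total probability: P(winning) = 6/7*2/3 + 1/7*5/9 = 41/63

41/63


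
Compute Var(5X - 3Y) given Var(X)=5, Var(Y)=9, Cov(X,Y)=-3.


Var(5X - 3Y) = 5^2*Var(X) + (-3)^2*Var(Y) + 2*5*(-3)*Cov(X,Y)
= 25*5 + 9*9 - 30*(-3)
= 125 + 81 + 90 = 296

296


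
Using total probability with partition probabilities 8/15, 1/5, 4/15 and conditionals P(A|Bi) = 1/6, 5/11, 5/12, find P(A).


P(A) = P(A|B1)P(B1) + P(A|B2)P(B2) + P(A|B3)P(B3)
= 1/6*8/15 + 5/11*1/5 + 5/12*4/15
= 4/45 + 1/11 + 1/9 = 16/55

16/55


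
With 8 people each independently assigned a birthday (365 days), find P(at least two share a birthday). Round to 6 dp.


P(all different) = prod((365-i)/365 for i=0..7) = 0.925665
P(at least one match) = 1 - 0.925665 = 0.074335

0.074335


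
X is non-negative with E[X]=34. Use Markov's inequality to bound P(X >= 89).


Markov: P(X >= a) <= E[X]/a
P(X >= 89) <= 34/89

34/89


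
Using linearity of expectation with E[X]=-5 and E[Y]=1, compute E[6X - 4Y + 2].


E[6X - 4Y + 2] = 6*E[X] - 4*E[Y] + 2
= (6)*(-5) + (-4)*(1) + (2)
= -30 - 4 + 2 = -32

-32


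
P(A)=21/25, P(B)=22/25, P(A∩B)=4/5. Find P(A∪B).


P(A∪B) = P(A) + P(B) - P(A∩B)
= 21/25 + 22/25 - 4/5 = 23/25

23/25


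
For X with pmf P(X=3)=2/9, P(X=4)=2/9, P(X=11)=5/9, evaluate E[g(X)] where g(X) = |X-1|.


E[|X-1|] = sum(g(x)*P(x))
= 2*2/9 + 3*2/9 + 10*5/9
= 20/3

20/3


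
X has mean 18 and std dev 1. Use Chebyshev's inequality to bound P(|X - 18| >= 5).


k = 5/1 = 5
Chebyshev: P(|X-mu| >= k*sigma) <= 1/k^2 = 1/5^2 = 1/25

1/25


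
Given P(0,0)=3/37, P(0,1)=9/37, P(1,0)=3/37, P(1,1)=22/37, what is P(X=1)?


P(X=1) = P(1,0)+P(1,1) = 3/37 + 22/37 = 25/37

25/37


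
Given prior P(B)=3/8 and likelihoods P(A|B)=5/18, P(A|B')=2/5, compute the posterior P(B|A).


P(A) = P(A|B)P(B) + P(A|B')P(B') = 5/18*3/8 + 2/5*5/8 = 17/48
P(B|A) = P(A|B)P(B)/P(A) = (5/48)/(17/48) = 5/17

5/17


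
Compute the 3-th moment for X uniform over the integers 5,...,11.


E[X^3] = (1/7) * sum(x^3 for x=5..11)
= 4256/7 = 608

608


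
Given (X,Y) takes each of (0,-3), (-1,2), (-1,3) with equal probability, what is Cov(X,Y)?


E[X]=-2/3, E[Y]=2/3, E[XY]=-5/3
Cov(X,Y) = E[XY] - E[X]E[Y] = -5/3 + 2/3*2/3 = -11/9

-11/9


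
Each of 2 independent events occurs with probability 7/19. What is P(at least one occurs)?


P(at least one) = 1 - P(none)
P(none) = (1 - 7/19)^2 = (12/19)^2 = 144/361
P(at least one) = 1 - 144/361 = 217/361

217/361


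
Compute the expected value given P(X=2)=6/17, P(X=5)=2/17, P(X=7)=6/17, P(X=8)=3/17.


E[X] = sum(x * P(x))
= 2*6/17 + 5*2/17 + 7*6/17 + 8*3/17
= 88/17

88/17


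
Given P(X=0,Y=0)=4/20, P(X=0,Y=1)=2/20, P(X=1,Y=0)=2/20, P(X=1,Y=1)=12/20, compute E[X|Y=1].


P(Y=1) = 14/20
E[X|Y=1] = (0*2 + 1*12)/14 = 12/14 = 6/7

6/7


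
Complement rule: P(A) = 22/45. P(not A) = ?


P(A') = 1 - P(A) = 1 - 22/45 = 23/45

23/45


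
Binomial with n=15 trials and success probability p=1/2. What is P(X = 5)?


P(X=5) = C(15,5) * p^5 * (1-p)^10
= 3003 * 1/32 * 1/1024
= 3003/32768

3003/32768


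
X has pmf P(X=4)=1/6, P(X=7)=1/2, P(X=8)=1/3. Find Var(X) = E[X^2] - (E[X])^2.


E[X] = 41/6, E[X^2] = 97/2
Var(X) = E[X^2] - (E[X])^2 = 97/2 - (41/6)^2 = 65/36

65/36


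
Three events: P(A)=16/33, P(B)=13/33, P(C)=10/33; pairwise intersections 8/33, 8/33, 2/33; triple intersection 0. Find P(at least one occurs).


P(A∪B∪C) = P(A)+P(B)+P(C) - P(AB)-P(AC)-P(BC) + P(ABC)
= 16/33+13/33+10/33 - 8/33-8/33-2/33 + 0
= 7/11

7/11


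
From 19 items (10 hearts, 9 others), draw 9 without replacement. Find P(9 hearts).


P(X=9) = C(10,9)*C(9,0) / C(19,9)
= 10*1 / 92378
= 10/92378 = 5/46189

5/46189


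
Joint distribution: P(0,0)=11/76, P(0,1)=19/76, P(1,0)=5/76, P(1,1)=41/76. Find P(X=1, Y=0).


Read from table: P(X=1, Y=0) = 5/76

5/76


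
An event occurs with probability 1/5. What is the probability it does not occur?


P(A') = 1 - P(A) = 1 - 1/5 = 4/5

4/5


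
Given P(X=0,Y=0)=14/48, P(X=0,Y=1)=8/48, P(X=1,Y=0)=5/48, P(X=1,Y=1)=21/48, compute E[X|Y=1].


P(Y=1) = 29/48
E[X|Y=1] = (0*8 + 1*21)/29 = 21/29

21/29


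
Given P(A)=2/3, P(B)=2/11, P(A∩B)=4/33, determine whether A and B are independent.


P(A)*P(B) = 2/3*2/11 = 4/33
P(A∩B) = 4/33, which equals P(A)P(B), so independent

Yes, A and B are independent


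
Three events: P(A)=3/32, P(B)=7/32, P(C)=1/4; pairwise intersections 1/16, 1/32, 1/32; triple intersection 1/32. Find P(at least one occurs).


P(A∪B∪C) = P(A)+P(B)+P(C) - P(AB)-P(AC)-P(BC) + P(ABC)
= 3/32+7/32+1/4 - 1/16-1/32-1/32 + 1/32
= 15/32

15/32


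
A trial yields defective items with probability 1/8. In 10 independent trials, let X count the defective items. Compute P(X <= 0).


P(X<=0) = P(X=0)
= 282475249/1073741824
= 282475249/1073741824

282475249/1073741824


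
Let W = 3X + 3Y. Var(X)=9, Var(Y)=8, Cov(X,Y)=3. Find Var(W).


Var(3X + 3Y) = 3^2*Var(X) + 3^2*Var(Y) + 2*3*3*Cov(X,Y)
= 9*9 + 9*8 + 18*3
= 81 + 72 + 54 = 207

207


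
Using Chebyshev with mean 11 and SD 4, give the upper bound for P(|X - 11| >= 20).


k = 20/4 = 5
Chebyshev: P(|X-mu| >= k*sigma) <= 1/k^2 = 1/5^2 = 1/25

1/25


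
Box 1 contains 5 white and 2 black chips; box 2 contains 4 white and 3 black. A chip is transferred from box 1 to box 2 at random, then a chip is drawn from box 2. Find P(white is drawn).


P(transfer white) = 5/7; P(transfer black) = 2/7
If white transferred: Urn II has 5 white of 8, so P(white|white moved) = 5/8
If black transferred: Urn II has 4 white of 8, so P(white|black moved) = 1/2
By total probability: P(white) = 5/7*5/8 + 2/7*1/2 = 33/56

33/56


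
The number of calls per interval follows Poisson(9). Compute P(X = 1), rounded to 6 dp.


P(X=1) = e^(-9) * 9^1 / 1!
≈ 0.0001234098041 * 9 / 1
≈ 0.001111

0.001111


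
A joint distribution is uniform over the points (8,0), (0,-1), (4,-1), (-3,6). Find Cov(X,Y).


E[X]=9/4, E[Y]=1, E[XY]=-11/2
Cov(X,Y) = E[XY] - E[X]E[Y] = -11/2 - 9/4*1 = -31/4

-31/4


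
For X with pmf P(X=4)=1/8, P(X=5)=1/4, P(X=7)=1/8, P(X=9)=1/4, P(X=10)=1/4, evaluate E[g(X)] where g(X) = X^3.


E[X^3] = sum(g(x)*P(x))
= 64*1/8 + 125*1/4 + 343*1/8 + 729*1/4 + 1000*1/4
= 4115/8

4115/8


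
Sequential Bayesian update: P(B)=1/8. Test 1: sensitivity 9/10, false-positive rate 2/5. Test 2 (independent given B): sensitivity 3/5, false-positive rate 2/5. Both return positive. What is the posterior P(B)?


After test 1: P(+) = 9/10*1/8 + 2/5*7/8 = 37/80
P(B|+) = (9/80)/(37/80) = 9/37
After test 2 (use post1 as new prior): P(+) = 3/5*9/37 + 2/5*28/37 = 83/185
P(B|+,+) = (27/185)/(83/185) = 27/83

27/83


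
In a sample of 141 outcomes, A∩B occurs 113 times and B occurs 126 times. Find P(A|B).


P(A|B) = P(A∩B)/P(B) = (113/141)/(126/141) = 113/126

113/126


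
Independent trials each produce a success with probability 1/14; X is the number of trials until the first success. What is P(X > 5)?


P(X > 5) = P(first 5 trials all fail) = (1-p)^5 = (13/14)^5 = 371293/537824

371293/537824


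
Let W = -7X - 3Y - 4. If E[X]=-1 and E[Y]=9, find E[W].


E[-7X - 3Y - 4] = -7*E[X] - 3*E[Y] - 4
= (-7)*(-1) + (-3)*(9) + (-4)
= 7 - 27 - 4 = -24

-24


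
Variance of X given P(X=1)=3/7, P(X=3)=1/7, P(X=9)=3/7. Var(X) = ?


E[X] = 33/7, E[X^2] = 255/7
Var(X) = E[X^2] - (E[X])^2 = 255/7 - (33/7)^2 = 696/49

696/49


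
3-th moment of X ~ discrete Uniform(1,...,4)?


E[X^3] = (1/4) * sum(x^3 for x=1..4)
= 100/4 = 25

25


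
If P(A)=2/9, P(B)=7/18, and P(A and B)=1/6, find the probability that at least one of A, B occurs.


P(A∪B) = P(A) + P(B) - P(A∩B)
= 2/9 + 7/18 - 1/6 = 4/9

4/9


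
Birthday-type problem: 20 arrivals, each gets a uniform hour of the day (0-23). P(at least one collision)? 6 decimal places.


P(all different) = prod((24-i)/24 for i=0..19) = 0.000006
P(at least one match) = 1 - 0.000006 = 0.999994

0.999994


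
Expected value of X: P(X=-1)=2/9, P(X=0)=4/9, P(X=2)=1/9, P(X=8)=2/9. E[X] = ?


E[X] = sum(x * P(x))
= -1*2/9 + 0*4/9 + 2*1/9 + 8*2/9
= 16/9

16/9


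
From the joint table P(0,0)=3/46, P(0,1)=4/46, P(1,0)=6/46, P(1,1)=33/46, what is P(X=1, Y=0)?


Read from table: P(X=1, Y=0) = 6/46 = 3/23

3/23


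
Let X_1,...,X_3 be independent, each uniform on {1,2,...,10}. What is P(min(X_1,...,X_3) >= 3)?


P(min >= 3) = P(all X_i >= 3) = (P(X_1 >= 3))^3
= (8/10)^3 = (4/5)^3 = 64/125

64/125


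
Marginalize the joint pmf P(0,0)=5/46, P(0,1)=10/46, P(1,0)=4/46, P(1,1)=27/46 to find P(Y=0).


P(Y=0) = P(0,0)+P(1,0) = 5/46 + 4/46 = 9/46

9/46


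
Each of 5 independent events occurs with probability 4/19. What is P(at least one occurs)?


P(at least one) = 1 - P(none)
P(none) = (1 - 4/19)^5 = (15/19)^5 = 759375/2476099
P(at least one) = 1 - 759375/2476099 = 1716724/2476099

1716724/2476099


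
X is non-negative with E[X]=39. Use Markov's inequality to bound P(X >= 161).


Markov: P(X >= a) <= E[X]/a
P(X >= 161) <= 39/161

39/161


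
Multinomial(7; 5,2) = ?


7! = 5040
Denominator: 5!=120 * 2!=2
Coefficient = 5040 / 240 = 21

21


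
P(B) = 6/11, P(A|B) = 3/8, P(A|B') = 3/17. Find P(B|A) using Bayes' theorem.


P(A) = P(A|B)P(B) + P(A|B')P(B') = 3/8*6/11 + 3/17*5/11 = 213/748
P(B|A) = P(A|B)P(B)/P(A) = (9/44)/(213/748) = 51/71

51/71


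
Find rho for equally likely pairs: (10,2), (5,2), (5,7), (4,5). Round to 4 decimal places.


Cov(X,Y) = -2.7500, Var(X) = 5.5000, Var(Y) = 4.5000
rho = Cov/(sqrt(VarX)*sqrt(VarY)) = -0.5528

-0.5528


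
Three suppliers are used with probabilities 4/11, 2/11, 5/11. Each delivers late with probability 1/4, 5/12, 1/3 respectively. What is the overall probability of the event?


P(A) = P(A|B1)P(B1) + P(A|B2)P(B2) + P(A|B3)P(B3)
= 1/4*4/11 + 5/12*2/11 + 1/3*5/11
= 1/11 + 5/66 + 5/33 = 7/22

7/22


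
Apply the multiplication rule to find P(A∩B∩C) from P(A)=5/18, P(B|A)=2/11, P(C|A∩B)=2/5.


P(A∩B∩C) = P(A) * P(B|A) * P(C|A∩B)
= 5/18 * 2/11 * 2/5
= 5/99 * 2/5 = 2/99

2/99


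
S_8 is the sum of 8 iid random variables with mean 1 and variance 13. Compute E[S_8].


E[S_n] = n*E[X_1] = 8*1 = 8

8


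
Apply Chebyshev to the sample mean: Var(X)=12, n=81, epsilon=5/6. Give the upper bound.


Var(Xbar) = Var(X)/n = 12/81
Chebyshev: P(|Xbar-mu| >= 5/6) <= Var(Xbar)/(5/6)^2 = (4/27)/(25/36) = 16/75

16/75


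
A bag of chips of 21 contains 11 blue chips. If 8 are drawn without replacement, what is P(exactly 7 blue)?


P(X=7) = C(11,7)*C(10,1) / C(21,8)
= 330*10 / 203490
= 3300/203490 = 110/6783

110/6783


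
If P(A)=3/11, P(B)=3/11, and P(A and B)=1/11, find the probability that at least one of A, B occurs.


P(A∪B) = P(A) + P(B) - P(A∩B)
= 3/11 + 3/11 - 1/11 = 5/11

5/11


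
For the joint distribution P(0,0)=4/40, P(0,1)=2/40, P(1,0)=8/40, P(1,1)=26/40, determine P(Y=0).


P(Y=0) = P(0,0)+P(1,0) = 4/40 + 8/40 = 12/40 = 3/10

3/10


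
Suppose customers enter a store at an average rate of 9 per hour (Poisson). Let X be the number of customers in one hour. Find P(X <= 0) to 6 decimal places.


P(X<=0) = e^(-9)*9^0/0!
≈ 0.0001234098
≈ 0.000123

0.000123


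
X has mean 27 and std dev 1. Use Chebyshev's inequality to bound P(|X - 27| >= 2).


k = 2/1 = 2
Chebyshev: P(|X-mu| >= k*sigma) <= 1/k^2 = 1/2^2 = 1/4

1/4


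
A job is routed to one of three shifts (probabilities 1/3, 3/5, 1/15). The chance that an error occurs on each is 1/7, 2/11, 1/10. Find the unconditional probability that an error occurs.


P(A) = P(A|B1)P(B1) + P(A|B2)P(B2) + P(A|B3)P(B3)
= 1/7*1/3 + 2/11*3/5 + 1/10*1/15
= 1/21 + 6/55 + 1/150 = 629/3850

629/3850


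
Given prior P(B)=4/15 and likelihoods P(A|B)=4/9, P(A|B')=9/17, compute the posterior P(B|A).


P(A) = P(A|B)P(B) + P(A|B')P(B') = 4/9*4/15 + 9/17*11/15 = 1163/2295
P(B|A) = P(A|B)P(B)/P(A) = (16/135)/(1163/2295) = 272/1163

272/1163


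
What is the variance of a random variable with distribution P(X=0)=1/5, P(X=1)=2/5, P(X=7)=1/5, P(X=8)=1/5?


E[X] = 17/5, E[X^2] = 23
Var(X) = E[X^2] - (E[X])^2 = 23 - (17/5)^2 = 286/25

286/25


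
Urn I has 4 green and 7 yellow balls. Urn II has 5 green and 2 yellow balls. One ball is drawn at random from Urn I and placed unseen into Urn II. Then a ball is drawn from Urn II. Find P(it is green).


P(transfer green) = 4/11; P(transfer yellow) = 7/11
If green transferred: Urn II has 6 green of 8, so P(green|green moved) = 3/4
If yellow transferred: Urn II has 5 green of 8, so P(green|yellow moved) = 5/8
By total probability: P(green) = 4/11*3/4 + 7/11*5/8 = 59/88

59/88


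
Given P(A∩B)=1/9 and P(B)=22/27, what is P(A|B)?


P(A|B) = P(A∩B)/P(B) = (3/27)/(22/27) = 3/22

3/22


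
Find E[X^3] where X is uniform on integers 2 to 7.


E[X^3] = (1/6) * sum(x^3 for x=2..7)
= 783/6 = 261/2

261/2


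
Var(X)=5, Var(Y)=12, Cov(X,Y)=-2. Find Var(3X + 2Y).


Var(3X + 2Y) = 3^2*Var(X) + 2^2*Var(Y) + 2*3*2*Cov(X,Y)
= 9*5 + 4*12 + 12*(-2)
= 45 + 48 - 24 = 69

69


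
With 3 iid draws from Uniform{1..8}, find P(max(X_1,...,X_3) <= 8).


P(max <= 8) = P(all X_i <= 8) = (P(X_1 <= 8))^3
= (8/8)^3 = 1^3 = 1

1


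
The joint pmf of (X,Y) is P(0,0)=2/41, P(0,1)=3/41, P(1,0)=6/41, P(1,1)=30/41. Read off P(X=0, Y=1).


Read from table: P(X=0, Y=1) = 3/41

3/41


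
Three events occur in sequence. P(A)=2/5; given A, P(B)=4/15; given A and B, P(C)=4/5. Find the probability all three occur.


P(A∩B∩C) = P(A) * P(B|A) * P(C|A∩B)
= 2/5 * 4/15 * 4/5
= 8/75 * 4/5 = 32/375

32/375


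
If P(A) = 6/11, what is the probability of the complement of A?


P(A') = 1 - P(A) = 1 - 6/11 = 5/11

5/11


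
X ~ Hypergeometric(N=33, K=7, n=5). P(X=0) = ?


P(X=0) = C(7,0)*C(26,5) / C(33,5)
= 1*65780 / 237336
= 65780/237336 = 1495/5394

1495/5394


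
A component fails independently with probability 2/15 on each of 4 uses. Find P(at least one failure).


P(at least one) = 1 - P(none)
P(none) = (1 - 2/15)^4 = (13/15)^4 = 28561/50625
P(at least one) = 1 - 28561/50625 = 22064/50625

22064/50625


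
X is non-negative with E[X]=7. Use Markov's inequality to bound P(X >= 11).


Markov: P(X >= a) <= E[X]/a
P(X >= 11) <= 7/11

7/11


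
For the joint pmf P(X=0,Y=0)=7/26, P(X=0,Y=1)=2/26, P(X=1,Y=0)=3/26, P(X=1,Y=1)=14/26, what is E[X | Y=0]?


P(Y=0) = 10/26
E[X|Y=0] = (0*7 + 1*3)/10 = 3/10

3/10


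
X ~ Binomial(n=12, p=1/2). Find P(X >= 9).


P(X>=9) = P(X=9) + P(X=10) + P(X=11) + P(X=12)
= 55/1024 + 33/2048 + 3/1024 + 1/4096
= 299/4096

299/4096


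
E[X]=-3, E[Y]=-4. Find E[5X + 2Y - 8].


E[5X + 2Y - 8] = 5*E[X] + 2*E[Y] - 8
= (5)*(-3) + (2)*(-4) + (-8)
= -15 - 8 - 8 = -31

-31


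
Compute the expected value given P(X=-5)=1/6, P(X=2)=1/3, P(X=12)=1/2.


E[X] = sum(x * P(x))
= -5*1/6 + 2*1/3 + 12*1/2
= 35/6

35/6


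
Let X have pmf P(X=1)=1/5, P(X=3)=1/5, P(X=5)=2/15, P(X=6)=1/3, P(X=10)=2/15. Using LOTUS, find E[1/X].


E[1/X] = sum(g(x)*P(x))
= 1*1/5 + 1/3*1/5 + 1/5*2/15 + 1/6*1/3 + 1/10*2/15
= 163/450

163/450


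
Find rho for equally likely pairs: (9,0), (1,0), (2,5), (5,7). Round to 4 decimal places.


Cov(X,Y) = -1.5000, Var(X) = 9.6875, Var(Y) = 9.5000
rho = Cov/(sqrt(VarX)*sqrt(VarY)) = -0.1564

-0.1564


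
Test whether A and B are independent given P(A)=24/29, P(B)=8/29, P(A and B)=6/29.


P(A)*P(B) = 24/29*8/29 = 192/841
P(A∩B) = 6/29 != 192/841, so not independent

No, A and B are not independent


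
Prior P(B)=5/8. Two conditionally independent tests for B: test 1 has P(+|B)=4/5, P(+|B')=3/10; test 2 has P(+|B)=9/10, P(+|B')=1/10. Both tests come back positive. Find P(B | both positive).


After test 1: P(+) = 4/5*5/8 + 3/10*3/8 = 49/80
P(B|+) = (1/2)/(49/80) = 40/49
After test 2 (use post1 as new prior): P(+) = 9/10*40/49 + 1/10*9/49 = 369/490
P(B|+,+) = (36/49)/(369/490) = 40/41

40/41


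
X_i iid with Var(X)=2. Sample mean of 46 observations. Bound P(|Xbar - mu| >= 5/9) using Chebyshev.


Var(Xbar) = Var(X)/n = 2/46
Chebyshev: P(|Xbar-mu| >= 5/9) <= Var(Xbar)/(5/9)^2 = (1/23)/(25/81) = 81/575

81/575


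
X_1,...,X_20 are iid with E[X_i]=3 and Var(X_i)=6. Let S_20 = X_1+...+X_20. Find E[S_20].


E[S_n] = n*E[X_1] = 20*3 = 60

60


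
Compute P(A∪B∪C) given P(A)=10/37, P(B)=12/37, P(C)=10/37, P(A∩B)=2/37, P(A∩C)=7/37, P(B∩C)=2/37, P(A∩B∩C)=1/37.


P(A∪B∪C) = P(A)+P(B)+P(C) - P(AB)-P(AC)-P(BC) + P(ABC)
= 10/37+12/37+10/37 - 2/37-7/37-2/37 + 1/37
= 22/37

22/37


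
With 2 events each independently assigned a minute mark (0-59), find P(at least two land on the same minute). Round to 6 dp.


P(all different) = prod((60-i)/60 for i=0..1) = 0.983333
P(at least one match) = 1 - 0.983333 = 0.016667

0.016667


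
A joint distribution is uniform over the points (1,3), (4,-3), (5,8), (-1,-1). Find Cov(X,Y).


E[X]=9/4, E[Y]=7/4, E[XY]=8
Cov(X,Y) = E[XY] - E[X]E[Y] = 8 - 9/4*7/4 = 65/16

65/16


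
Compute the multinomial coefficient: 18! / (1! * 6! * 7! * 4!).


18! = 6402373705728000
Denominator: 1!=1 * 6!=720 * 7!=5040 * 4!=24
Coefficient = 6402373705728000 / 87091200 = 73513440

73513440


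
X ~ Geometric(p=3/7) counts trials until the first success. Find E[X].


For geometric (trials until first success), E[X] = 1/p = 1/(3/7) = 7/3

7/3


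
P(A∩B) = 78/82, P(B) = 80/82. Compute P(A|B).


P(A|B) = P(A∩B)/P(B) = (78/82)/(80/82) = 78/80 = 39/40

39/40


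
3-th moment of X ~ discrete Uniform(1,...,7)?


E[X^3] = (1/7) * sum(x^3 for x=1..7)
= 784/7 = 112

112


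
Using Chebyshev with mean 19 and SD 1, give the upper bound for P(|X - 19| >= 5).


k = 5/1 = 5
Chebyshev: P(|X-mu| >= k*sigma) <= 1/k^2 = 1/5^2 = 1/25

1/25


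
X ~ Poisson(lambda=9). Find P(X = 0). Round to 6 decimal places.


P(X=0) = e^(-9) * 9^0 / 0!
≈ 0.0001234098041 * 1 / 1
≈ 0.000123

0.000123


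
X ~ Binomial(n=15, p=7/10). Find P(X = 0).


P(X=0) = C(15,0) * p^0 * (1-p)^15
= 1 * 1 * 14348907/1000000000000000
= 14348907/1000000000000000

14348907/1000000000000000


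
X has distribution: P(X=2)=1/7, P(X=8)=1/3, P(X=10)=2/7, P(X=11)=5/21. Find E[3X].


E[3X] = sum(g(x)*P(x))
= 6*1/7 + 24*1/3 + 30*2/7 + 33*5/21
= 177/7

177/7


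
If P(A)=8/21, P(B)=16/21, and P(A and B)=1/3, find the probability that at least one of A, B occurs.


P(A∪B) = P(A) + P(B) - P(A∩B)
= 8/21 + 16/21 - 1/3 = 17/21

17/21


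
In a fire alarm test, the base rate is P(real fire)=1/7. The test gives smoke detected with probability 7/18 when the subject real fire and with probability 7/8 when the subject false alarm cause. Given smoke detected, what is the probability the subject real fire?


P(A) = P(A|B)P(B) + P(A|B')P(B') = 7/18*1/7 + 7/8*6/7 = 29/36
P(B|A) = P(A|B)P(B)/P(A) = (1/18)/(29/36) = 2/29

2/29


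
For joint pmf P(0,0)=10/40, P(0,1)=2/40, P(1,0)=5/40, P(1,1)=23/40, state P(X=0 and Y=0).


Read from table: P(X=0, Y=0) = 10/40 = 1/4

1/4


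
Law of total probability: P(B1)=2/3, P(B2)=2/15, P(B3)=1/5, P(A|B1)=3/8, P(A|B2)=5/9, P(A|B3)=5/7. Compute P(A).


P(A) = P(A|B1)P(B1) + P(A|B2)P(B2) + P(A|B3)P(B3)
= 3/8*2/3 + 5/9*2/15 + 5/7*1/5
= 1/4 + 2/27 + 1/7 = 353/756

353/756


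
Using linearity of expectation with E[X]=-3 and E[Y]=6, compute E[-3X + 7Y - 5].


E[-3X + 7Y - 5] = -3*E[X] + 7*E[Y] - 5
= (-3)*(-3) + (7)*(6) + (-5)
= 9 + 42 - 5 = 46

46


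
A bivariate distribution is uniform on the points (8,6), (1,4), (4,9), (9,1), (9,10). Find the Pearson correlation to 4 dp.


Cov(X,Y) = 0.2000, Var(X) = 10.1600, Var(Y) = 10.8000
rho = Cov/(sqrt(VarX)*sqrt(VarY)) = 0.0191

0.0191


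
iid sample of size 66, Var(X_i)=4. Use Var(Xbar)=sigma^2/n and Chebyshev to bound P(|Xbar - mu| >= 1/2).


Var(Xbar) = Var(X)/n = 4/66
Chebyshev: P(|Xbar-mu| >= 1/2) <= Var(Xbar)/(1/2)^2 = (2/33)/(1/4) = 8/33

8/33


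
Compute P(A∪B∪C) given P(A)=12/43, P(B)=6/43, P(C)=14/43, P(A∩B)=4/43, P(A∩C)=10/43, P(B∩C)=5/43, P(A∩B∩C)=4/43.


P(A∪B∪C) = P(A)+P(B)+P(C) - P(AB)-P(AC)-P(BC) + P(ABC)
= 12/43+6/43+14/43 - 4/43-10/43-5/43 + 4/43
= 17/43

17/43


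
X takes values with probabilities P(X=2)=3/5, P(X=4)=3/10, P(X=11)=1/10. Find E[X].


E[X] = sum(x * P(x))
= 2*3/5 + 4*3/10 + 11*1/10
= 7/2

7/2


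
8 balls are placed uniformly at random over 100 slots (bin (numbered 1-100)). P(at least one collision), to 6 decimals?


P(all different) = prod((100-i)/100 for i=0..7) = 0.750306
P(at least one match) = 1 - 0.750306 = 0.249694

0.249694


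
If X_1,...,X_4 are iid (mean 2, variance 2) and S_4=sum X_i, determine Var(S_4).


By independence, Var(S_n) = n*Var(X_1) = 4*2 = 8

8


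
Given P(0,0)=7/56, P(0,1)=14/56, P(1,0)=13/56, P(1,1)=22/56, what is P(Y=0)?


P(Y=0) = P(0,0)+P(1,0) = 7/56 + 13/56 = 20/56 = 5/14

5/14


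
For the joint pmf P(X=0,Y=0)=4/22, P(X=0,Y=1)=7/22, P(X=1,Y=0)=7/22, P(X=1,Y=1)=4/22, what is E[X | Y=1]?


P(Y=1) = 11/22
E[X|Y=1] = (0*7 + 1*4)/11 = 4/11

4/11


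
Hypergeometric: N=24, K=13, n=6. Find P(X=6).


P(X=6) = C(13,6)*C(11,0) / C(24,6)
= 1716*1 / 134596
= 1716/134596 = 39/3059

39/3059


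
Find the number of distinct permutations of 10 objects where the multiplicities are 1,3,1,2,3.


10! = 3628800
Denominator: 1!=1 * 3!=6 * 1!=1 * 2!=2 * 3!=6
Coefficient = 3628800 / 72 = 50400

50400


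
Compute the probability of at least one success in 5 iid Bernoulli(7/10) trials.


P(at least one) = 1 - P(none)
P(none) = (1 - 7/10)^5 = (3/10)^5 = 243/100000
P(at least one) = 1 - 243/100000 = 99757/100000

99757/100000


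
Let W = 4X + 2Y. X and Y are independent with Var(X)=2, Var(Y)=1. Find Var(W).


Independence => Cov(X,Y)=0
Var(4X + 2Y) = 4^2*Var(X) + 2^2*Var(Y)
= 16*2 + 4*1 = 36

36


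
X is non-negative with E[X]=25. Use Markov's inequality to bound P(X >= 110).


Markov: P(X >= a) <= E[X]/a
P(X >= 110) <= 25/110 = 5/22

5/22


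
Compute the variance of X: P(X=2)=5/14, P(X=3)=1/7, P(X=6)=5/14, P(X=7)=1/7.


E[X] = 30/7, E[X^2] = 158/7
Var(X) = E[X^2] - (E[X])^2 = 158/7 - (30/7)^2 = 206/49

206/49


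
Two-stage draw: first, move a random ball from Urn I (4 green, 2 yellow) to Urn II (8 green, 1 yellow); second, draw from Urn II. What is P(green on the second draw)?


P(transfer green) = 4/6 = 2/3; P(transfer yellow) = 1/3
If green transferred: Urn II has 9 green of 10, so P(green|green moved) = 9/10
If yellow transferred: Urn II has 8 green of 10, so P(green|yellow moved) = 4/5
By total probability: P(green) = 2/3*9/10 + 1/3*4/5 = 13/15

13/15


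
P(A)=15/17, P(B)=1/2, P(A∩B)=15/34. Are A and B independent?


P(A)*P(B) = 15/17*1/2 = 15/34
P(A∩B) = 15/34, which equals P(A)P(B), so independent

Yes, A and B are independent


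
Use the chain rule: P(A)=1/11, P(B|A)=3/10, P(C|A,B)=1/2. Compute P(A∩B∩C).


P(A∩B∩C) = P(A) * P(B|A) * P(C|A∩B)
= 1/11 * 3/10 * 1/2
= 3/110 * 1/2 = 3/220

3/220


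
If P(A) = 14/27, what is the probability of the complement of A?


P(A') = 1 - P(A) = 1 - 14/27 = 13/27

13/27


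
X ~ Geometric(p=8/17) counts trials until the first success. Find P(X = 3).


P(X=3) = (1-p)^2 * p = (9/17)^2 * 8/17
= 81/289 * 8/17 = 648/4913

648/4913


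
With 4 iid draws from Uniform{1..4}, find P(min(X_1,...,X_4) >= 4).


P(min >= 4) = P(all X_i >= 4) = (P(X_1 >= 4))^4
= (1/4)^4 = 1/256

1/256


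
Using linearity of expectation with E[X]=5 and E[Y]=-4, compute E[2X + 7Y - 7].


E[2X + 7Y - 7] = 2*E[X] + 7*E[Y] - 7
= (2)*(5) + (7)*(-4) + (-7)
= 10 - 28 - 7 = -25

-25
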